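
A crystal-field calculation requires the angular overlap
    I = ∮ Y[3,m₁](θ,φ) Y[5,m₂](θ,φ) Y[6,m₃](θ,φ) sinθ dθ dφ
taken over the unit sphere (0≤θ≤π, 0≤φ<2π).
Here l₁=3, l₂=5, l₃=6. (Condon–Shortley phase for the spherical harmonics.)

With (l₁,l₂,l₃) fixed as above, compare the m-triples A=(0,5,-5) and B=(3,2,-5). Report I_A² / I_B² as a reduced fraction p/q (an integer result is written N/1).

3/2

Shared (l₁,l₂,l₃)=(3,5,6): N and (l;000)² cancel in I_A²/I_B².
A: Δ = 2!·4!·8!/15! = 1/675675; Racah Σ t=2..2: t=2:+1/483840 = 1/483840; ⇒ 3j(3 5 6; 0 5 -5)² = 3/91, sgn -1
B: Δ = 2!·4!·8!/15! = 1/675675; Racah Σ t=0..0: t=0:+1/241920 = 1/241920; ⇒ 3j(3 5 6; 3 2 -5)² = 2/91, sgn -1
I_A²/I_B² = (3/91)/(2/91) = 3/2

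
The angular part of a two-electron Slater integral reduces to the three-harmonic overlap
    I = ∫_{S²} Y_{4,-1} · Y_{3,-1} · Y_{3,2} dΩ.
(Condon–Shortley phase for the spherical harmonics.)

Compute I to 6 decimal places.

0.145070

Checks pass: Σm=0; 10 even; l₃=3∈[1,7].
(2·4+1)(2·3+1)(2·3+1) = 441
Δ: 4! 4! 2! / 11! → 1/34650
sum: t=1:−1/72 t=2:+1/16 t=3:−1/72 = 5/144
3j²(4 3 3; 0 0 0) = Δ·Π!·Σ² = 2/77  (sign -1)
sum: t=1:−1/144 t=2:+1/48 = 1/72
3j²(4 3 3; -1 -1 2) = Δ·Π!·Σ² = 16/693  (sign -1)
combine: 4πI² = 441·2/77·16/693 = 32/121
take √, sign +1: I = 0.14506992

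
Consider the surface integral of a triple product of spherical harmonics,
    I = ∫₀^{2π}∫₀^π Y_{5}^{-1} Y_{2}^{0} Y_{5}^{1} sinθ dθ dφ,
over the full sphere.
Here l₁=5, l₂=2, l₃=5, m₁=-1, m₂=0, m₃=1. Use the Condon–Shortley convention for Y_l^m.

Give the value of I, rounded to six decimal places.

-0.145565

m-sum 0 ✓  L=12 even ✓  3≤5≤7 ✓
Π(2lᵢ+1) = 11×5×11 = 605
triangle coeff Δ(5,2,5) = 1/38610
Σ_t [0,2]: t=0:+1/2880 t=1:−1/576 t=2:+1/2880 = -1/960
(3j)²=10/429 [(5 2 5; 0 0 0)], sign=+1
Σ_t [0,2]: t=0:+1/5760 t=1:−1/720 t=2:+1/2304 = -1/1280
(3j)²=27/1430 [(5 2 5; -1 0 1)], sign=-1
⇒ 4πI² = 45/169
I = (-1)√(45/169/(4π)) = -0.14556534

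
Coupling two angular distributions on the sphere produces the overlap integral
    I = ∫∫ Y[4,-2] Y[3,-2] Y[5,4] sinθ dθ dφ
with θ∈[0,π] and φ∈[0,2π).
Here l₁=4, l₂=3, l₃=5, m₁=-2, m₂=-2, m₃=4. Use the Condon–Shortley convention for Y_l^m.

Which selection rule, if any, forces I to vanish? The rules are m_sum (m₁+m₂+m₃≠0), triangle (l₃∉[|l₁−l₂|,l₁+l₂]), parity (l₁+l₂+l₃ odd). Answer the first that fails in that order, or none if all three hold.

none

azimuthal sum: -2 − 2 + 4 = 0  ✓
1 ≤ 5 ≤ 7 (triangle on l)  ✓
L = 4 + 3 + 5 = 12 (even)  ✓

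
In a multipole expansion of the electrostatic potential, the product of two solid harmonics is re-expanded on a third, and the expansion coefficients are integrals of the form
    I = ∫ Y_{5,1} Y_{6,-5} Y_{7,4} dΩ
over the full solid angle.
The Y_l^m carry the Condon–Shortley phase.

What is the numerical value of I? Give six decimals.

Checks pass: Σm=0; 18 even; l₃=7∈[1,11].
(2·5+1)(2·6+1)(2·7+1) = 2145
Δ: 4! 6! 8! / 19! → 1/174594420
sum: t=0:+1/4147200 t=1:−1/207360 t=2:+1/82944 t=3:−1/207360 t=4:+1/4147200 = 1/345600
3j²(5 6 7; 0 0 0) = Δ·Π!·Σ² = 420/46189  (sign -1)
sum: t=0:+1/5806080 t=1:−1/8709120 = 1/17418240
3j²(5 6 7; 1 -5 4) = Δ·Π!·Σ² = 275/88179  (sign -1)
combine: 4πI² = 2145·420/46189·275/88179 = 82500/1356277
take √, sign +1: I = 0.06957414

0.069574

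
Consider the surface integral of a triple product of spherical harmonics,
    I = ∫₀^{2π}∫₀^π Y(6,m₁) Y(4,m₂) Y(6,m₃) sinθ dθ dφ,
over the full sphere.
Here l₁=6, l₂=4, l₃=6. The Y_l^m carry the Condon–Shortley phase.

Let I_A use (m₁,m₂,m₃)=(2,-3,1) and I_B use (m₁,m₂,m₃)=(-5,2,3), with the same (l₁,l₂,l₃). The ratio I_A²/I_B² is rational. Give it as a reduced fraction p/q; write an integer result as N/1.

Same 6,4,6: normalisation and zero-m 3j drop out of the ratio.
A: Δ: 4! 8! 4! / 17! → 1/15315300; sum: t=0:+1/82944 t=1:−1/103680 = 1/414720; 3j²(6 4 6; 2 -3 1) = Δ·Π!·Σ² = 49/43758  (sign -1)
B: Δ: 4! 8! 4! / 17! → 1/15315300; sum: t=3:−1/1451520 t=4:+1/483840 = 1/725760; 3j²(6 4 6; -5 2 3) = Δ·Π!·Σ² = 24/1547  (sign -1)
I_A²/I_B² = (49/43758)/(24/1547) = 343/4752

343/4752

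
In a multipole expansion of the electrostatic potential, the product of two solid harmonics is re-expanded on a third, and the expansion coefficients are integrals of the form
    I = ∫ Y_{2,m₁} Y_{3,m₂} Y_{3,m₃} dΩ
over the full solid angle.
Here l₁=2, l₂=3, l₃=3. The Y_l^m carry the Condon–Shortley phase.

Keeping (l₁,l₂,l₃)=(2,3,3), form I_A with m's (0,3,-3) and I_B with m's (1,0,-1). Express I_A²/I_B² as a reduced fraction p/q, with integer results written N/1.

Same 2,3,3: normalisation and zero-m 3j drop out of the ratio.
A: Δ: 2! 2! 4! / 9! → 1/3780; sum: t=2:+1/96 = 1/96; 3j²(2 3 3; 0 3 -3) = Δ·Π!·Σ² = 5/84  (sign +1)
B: Δ: 2! 2! 4! / 9! → 1/3780; sum: t=0:+1/12 t=1:−1/8 = -1/24; 3j²(2 3 3; 1 0 -1) = Δ·Π!·Σ² = 1/210  (sign -1)
I_A²/I_B² = (5/84)/(1/210) = 25/2

25/2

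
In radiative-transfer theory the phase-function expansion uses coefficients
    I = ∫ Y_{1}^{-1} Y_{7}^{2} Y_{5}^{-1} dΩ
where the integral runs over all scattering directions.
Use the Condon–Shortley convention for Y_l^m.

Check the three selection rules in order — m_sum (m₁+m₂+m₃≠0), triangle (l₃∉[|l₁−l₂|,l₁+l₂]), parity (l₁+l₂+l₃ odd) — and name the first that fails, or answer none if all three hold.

triangle

Σmᵢ = 0  ✓
l₃∈[|l₁−l₂|,l₁+l₂]=[6,8], have l₃=5  ✗
Σlᵢ = 13 ⇒ odd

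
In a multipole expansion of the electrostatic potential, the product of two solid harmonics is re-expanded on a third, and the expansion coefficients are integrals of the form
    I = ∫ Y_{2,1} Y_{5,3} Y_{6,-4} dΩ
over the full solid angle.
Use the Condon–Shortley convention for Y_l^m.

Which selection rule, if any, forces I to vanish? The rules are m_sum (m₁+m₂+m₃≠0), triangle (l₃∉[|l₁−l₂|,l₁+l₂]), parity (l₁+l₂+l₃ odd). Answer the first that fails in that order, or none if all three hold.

parity

Σmᵢ = 0  ✓
l₃∈[|l₁−l₂|,l₁+l₂]=[3,7], have l₃=6  ✓
Σlᵢ = 13 ⇒ odd  ✗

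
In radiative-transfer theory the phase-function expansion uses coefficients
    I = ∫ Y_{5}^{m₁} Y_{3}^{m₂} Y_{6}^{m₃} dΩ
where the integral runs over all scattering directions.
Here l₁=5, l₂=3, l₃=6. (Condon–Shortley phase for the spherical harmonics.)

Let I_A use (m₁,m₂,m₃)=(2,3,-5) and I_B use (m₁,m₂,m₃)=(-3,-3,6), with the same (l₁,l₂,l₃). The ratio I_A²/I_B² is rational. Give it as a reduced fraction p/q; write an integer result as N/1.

l's match ⇒ only the (l;m) 3-j factors differ between A and B.
A: triangle coeff Δ(5,3,6) = 1/675675; Σ_t [2,2]: t=2:+1/241920 = 1/241920; (3j)²=2/91 [(5 3 6; 2 3 -5)], sign=-1
B: triangle coeff Δ(5,3,6) = 1/675675; Σ_t [0,0]: t=0:+1/1935360 = 1/1935360; (3j)²=1/91 [(5 3 6; -3 -3 6)], sign=+1
I_A²/I_B² = (2/91)/(1/91) = 2/1

2/1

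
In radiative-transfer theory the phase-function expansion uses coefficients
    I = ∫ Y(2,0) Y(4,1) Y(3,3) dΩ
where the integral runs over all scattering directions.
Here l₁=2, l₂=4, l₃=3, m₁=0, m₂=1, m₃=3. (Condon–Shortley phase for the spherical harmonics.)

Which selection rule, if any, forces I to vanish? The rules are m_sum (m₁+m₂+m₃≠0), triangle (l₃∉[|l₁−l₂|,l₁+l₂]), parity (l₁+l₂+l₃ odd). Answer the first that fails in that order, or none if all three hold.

m_sum

m₁+m₂+m₃ = 0 + 1 + 3 = 4  ✗
triangle: |2−4|=2 ≤ l₃=3 ≤ 2+4=6
parity: l₁+l₂+l₃ = 9 is odd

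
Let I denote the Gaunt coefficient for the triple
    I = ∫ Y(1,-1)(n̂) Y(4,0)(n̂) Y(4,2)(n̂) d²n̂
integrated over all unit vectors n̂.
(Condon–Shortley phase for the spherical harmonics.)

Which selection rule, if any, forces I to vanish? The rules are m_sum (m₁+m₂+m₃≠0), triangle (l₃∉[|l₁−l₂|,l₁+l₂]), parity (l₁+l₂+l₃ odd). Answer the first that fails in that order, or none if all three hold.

azimuthal sum: -1 + 0 + 2 = 1  ✗
3 ≤ 4 ≤ 5 (triangle on l)
L = 1 + 4 + 4 = 9 (odd)

m_sum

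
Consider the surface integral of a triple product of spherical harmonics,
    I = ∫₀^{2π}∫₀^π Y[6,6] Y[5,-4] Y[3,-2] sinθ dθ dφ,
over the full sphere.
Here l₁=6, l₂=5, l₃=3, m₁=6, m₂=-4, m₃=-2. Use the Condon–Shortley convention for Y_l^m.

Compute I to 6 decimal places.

Rules hold: Σm=0, L=14 even, 1≤3≤11.
N = 13·11·7 = 1001
Δ = 8!·4!·2!/15! = 1/675675
Racah Σ t=3..5: t=3:−1/8640 t=4:+1/2304 t=5:−1/8640 = 7/34560
⇒ 3j(6 5 3; 0 0 0)² = 7/429, sgn -1
Racah Σ t=0..0: t=0:+1/967680 = 1/967680
⇒ 3j(6 5 3; 6 -4 -2)² = 3/91, sgn -1
4πI² = N·(3j₀)²·(3jₘ)² = 7/13
I = +1·√(0.538462/4π) = 0.20700098

0.207001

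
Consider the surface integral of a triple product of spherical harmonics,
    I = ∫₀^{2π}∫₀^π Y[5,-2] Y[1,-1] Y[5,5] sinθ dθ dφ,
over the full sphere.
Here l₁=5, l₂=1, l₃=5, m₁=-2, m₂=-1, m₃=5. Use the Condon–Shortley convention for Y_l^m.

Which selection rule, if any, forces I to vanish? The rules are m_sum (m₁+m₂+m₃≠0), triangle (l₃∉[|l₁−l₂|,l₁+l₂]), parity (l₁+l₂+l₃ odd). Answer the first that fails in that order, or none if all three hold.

azimuthal sum: -2 − 1 + 5 = 2  ✗
4 ≤ 5 ≤ 6 (triangle on l)
L = 5 + 1 + 5 = 11 (odd)

m_sum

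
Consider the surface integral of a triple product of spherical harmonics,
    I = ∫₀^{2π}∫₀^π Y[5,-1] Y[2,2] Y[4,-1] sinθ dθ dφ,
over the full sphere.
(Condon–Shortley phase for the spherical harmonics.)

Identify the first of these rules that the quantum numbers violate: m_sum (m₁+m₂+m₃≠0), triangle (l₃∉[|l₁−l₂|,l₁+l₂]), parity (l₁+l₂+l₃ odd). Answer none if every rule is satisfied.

Σmᵢ = 0  ✓
l₃∈[|l₁−l₂|,l₁+l₂]=[3,7], have l₃=4  ✓
Σlᵢ = 11 ⇒ odd  ✗

parity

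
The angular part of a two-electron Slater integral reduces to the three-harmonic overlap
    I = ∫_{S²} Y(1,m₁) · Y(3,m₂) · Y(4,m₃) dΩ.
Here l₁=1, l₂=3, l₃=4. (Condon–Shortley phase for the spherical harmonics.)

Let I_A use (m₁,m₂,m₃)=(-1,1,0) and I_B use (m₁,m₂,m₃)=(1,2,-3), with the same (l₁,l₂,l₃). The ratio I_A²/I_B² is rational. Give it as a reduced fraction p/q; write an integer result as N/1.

Shared (l₁,l₂,l₃)=(1,3,4): N and (l;000)² cancel in I_A²/I_B².
A: Δ = 0!·2!·6!/9! = 1/252; Racah Σ t=0..0: t=0:+1/96 = 1/96; ⇒ 3j(1 3 4; -1 1 0)² = 1/42, sgn +1
B: Δ = 0!·2!·6!/9! = 1/252; Racah Σ t=0..0: t=0:+1/240 = 1/240; ⇒ 3j(1 3 4; 1 2 -3)² = 1/12, sgn -1
I_A²/I_B² = (1/42)/(1/12) = 2/7

2/7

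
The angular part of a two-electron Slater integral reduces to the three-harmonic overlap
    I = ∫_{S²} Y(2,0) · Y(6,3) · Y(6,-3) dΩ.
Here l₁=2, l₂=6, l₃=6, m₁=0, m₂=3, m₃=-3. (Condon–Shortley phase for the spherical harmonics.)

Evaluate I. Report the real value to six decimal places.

Checks pass: Σm=0; 14 even; l₃=6∈[4,8].
(2·2+1)(2·6+1)(2·6+1) = 845
Δ: 2! 2! 10! / 15! → 1/90090
sum: t=0:+1/69120 t=1:−1/14400 t=2:+1/69120 = -7/172800
3j²(2 6 6; 0 0 0) = Δ·Π!·Σ² = 14/715  (sign -1)
sum: t=0:+1/1451520 t=1:−1/80640 t=2:+1/120960 = -1/290304
3j²(2 6 6; 0 3 -3) = Δ·Π!·Σ² = 5/2002  (sign +1)
combine: 4πI² = 845·14/715·5/2002 = 5/121
take √, sign -1: I = -0.05734392

-0.057344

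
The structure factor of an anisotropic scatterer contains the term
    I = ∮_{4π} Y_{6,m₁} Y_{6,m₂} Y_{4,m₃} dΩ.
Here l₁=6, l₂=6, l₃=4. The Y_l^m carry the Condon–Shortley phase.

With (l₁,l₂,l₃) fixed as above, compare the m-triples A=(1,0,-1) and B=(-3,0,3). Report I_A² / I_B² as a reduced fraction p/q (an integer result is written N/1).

Shared (l₁,l₂,l₃)=(6,6,4): N and (l;000)² cancel in I_A²/I_B².
A: Δ = 8!·4!·4!/17! = 1/15315300; Racah Σ t=2..5: t=2:+1/207360 t=3:−1/17280 t=4:+1/13824 t=5:−1/103680 = 1/103680; ⇒ 3j(6 6 4; 1 0 -1)² = 10/7293, sgn -1
B: Δ = 8!·4!·4!/17! = 1/15315300; Racah Σ t=5..6: t=5:−1/103680 t=6:+1/207360 = -1/207360; ⇒ 3j(6 6 4; -3 0 3)² = 21/2431, sgn +1
I_A²/I_B² = (10/7293)/(21/2431) = 10/63

10/63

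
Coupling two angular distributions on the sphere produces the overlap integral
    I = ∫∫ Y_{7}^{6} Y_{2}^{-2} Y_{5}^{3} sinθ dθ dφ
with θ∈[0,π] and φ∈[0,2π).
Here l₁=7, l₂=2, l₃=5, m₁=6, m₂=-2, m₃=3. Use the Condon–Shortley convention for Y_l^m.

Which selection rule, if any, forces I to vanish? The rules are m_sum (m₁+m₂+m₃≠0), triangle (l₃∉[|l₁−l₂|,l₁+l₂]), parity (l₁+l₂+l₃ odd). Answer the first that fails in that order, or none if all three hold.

m_sum

Σmᵢ = 7  ✗
l₃∈[|l₁−l₂|,l₁+l₂]=[5,9], have l₃=5
Σlᵢ = 14 ⇒ even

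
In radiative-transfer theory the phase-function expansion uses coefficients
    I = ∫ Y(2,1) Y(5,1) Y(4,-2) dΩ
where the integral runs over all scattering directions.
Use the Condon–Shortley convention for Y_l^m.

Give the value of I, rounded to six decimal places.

L=11 odd ⇒ parity kills the (l;000) factor ⇒ I = 0

0.000000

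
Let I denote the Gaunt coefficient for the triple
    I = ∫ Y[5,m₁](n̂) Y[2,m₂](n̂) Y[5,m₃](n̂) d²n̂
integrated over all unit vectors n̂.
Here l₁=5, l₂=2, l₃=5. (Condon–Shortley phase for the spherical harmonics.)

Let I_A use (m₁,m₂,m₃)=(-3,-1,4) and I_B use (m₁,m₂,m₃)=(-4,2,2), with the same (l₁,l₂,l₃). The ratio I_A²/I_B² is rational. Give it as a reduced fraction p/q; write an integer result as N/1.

Same 5,2,5: normalisation and zero-m 3j drop out of the ratio.
A: Δ: 2! 8! 2! / 13! → 1/38610; sum: t=0:+1/80640 t=1:−1/10080 = -1/11520; 3j²(5 2 5; -3 -1 4) = Δ·Π!·Σ² = 49/1430  (sign +1)
B: Δ: 2! 8! 2! / 13! → 1/38610; sum: t=2:+1/20160 = 1/20160; 3j²(5 2 5; -4 2 2) = Δ·Π!·Σ² = 12/715  (sign -1)
I_A²/I_B² = (49/1430)/(12/715) = 49/24

49/24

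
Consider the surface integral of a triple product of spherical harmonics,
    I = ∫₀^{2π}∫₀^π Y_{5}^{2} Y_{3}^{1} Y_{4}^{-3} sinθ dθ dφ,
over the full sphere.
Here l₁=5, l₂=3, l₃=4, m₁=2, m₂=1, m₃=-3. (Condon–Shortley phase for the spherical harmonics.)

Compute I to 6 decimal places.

Checks pass: Σm=0; 12 even; l₃=4∈[2,8].
(2·5+1)(2·3+1)(2·4+1) = 693
Δ: 4! 6! 2! / 13! → 1/180180
sum: t=1:−1/576 t=2:+1/144 t=3:−1/576 = 1/288
3j²(5 3 4; 0 0 0) = Δ·Π!·Σ² = 20/1001  (sign +1)
sum: t=2:+1/960 t=3:−1/4320 = 7/8640
3j²(5 3 4; 2 1 -3) = Δ·Π!·Σ² = 343/12870  (sign -1)
combine: 4πI² = 693·20/1001·343/12870 = 686/1859
take √, sign -1: I = -0.17136315

-0.171363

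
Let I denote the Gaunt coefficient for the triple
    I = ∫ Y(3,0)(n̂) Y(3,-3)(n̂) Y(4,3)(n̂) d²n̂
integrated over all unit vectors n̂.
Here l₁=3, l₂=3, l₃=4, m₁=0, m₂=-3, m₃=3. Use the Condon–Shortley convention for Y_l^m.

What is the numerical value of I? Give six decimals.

m-sum 0 ✓  L=10 even ✓  0≤4≤6 ✓
Π(2lᵢ+1) = 7×7×9 = 441
triangle coeff Δ(3,3,4) = 1/34650
Σ_t [0,2]: t=0:+1/72 t=1:−1/16 t=2:+1/72 = -5/144
(3j)²=2/77 [(3 3 4; 0 0 0)], sign=-1
Σ_t [0,0]: t=0:+1/288 = 1/288
(3j)²=1/22 [(3 3 4; 0 -3 3)], sign=-1
⇒ 4πI² = 63/121
I = (+1)√(63/121/(4π)) = 0.20355073

0.203551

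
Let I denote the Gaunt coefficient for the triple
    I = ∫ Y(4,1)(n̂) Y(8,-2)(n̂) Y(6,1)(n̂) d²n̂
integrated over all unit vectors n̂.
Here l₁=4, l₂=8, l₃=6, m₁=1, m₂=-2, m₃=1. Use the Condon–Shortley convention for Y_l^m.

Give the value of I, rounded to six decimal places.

0.132771

m-sum 0 ✓  L=18 even ✓  4≤6≤12 ✓
Π(2lᵢ+1) = 9×17×13 = 1989
triangle coeff Δ(4,8,6) = 1/23279256
Σ_t [2,4]: t=2:+1/1658880 t=3:−1/518400 t=4:+1/1658880 = -1/1382400
(3j)²=504/46189 [(4 8 6; 0 0 0)], sign=-1
Σ_t [1,3]: t=1:−1/3456000 t=2:+1/829440 t=3:−1/2177280 = 199/435456000
(3j)²=39601/3879876 [(4 8 6; 1 -2 1)], sign=-1
⇒ 4πI² = 2138454/9653501
I = (+1)√(2138454/9653501/(4π)) = 0.13277081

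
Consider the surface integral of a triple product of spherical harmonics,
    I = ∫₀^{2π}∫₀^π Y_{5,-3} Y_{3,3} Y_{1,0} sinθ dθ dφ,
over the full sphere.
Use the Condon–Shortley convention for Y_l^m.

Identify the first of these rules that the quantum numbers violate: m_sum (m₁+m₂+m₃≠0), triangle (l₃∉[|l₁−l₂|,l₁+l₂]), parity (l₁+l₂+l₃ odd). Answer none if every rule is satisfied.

triangle

Σmᵢ = 0  ✓
l₃∈[|l₁−l₂|,l₁+l₂]=[2,8], have l₃=1  ✗
Σlᵢ = 9 ⇒ odd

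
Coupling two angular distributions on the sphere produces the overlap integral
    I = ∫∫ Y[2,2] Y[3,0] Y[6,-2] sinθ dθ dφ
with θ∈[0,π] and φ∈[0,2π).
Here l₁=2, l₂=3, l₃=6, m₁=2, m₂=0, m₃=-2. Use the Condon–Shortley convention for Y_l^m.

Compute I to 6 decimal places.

l₃=6 ∉ [1,5] — triangle fails ⇒ I = 0

0.000000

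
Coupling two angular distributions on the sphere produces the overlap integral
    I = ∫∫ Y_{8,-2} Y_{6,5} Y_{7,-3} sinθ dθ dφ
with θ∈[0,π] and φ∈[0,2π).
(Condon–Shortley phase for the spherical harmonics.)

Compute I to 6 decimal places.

l₁+l₂+l₃=21 is odd: 3j(l;000)=0 ⇒ I=0

0.000000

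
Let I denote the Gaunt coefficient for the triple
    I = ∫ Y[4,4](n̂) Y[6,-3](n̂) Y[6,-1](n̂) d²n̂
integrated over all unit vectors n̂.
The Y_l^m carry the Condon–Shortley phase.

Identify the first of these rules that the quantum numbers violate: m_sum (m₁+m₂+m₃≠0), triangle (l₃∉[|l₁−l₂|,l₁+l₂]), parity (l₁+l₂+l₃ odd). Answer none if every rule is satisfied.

none

Σmᵢ = 0  ✓
l₃∈[|l₁−l₂|,l₁+l₂]=[2,10], have l₃=6  ✓
Σlᵢ = 16 ⇒ even  ✓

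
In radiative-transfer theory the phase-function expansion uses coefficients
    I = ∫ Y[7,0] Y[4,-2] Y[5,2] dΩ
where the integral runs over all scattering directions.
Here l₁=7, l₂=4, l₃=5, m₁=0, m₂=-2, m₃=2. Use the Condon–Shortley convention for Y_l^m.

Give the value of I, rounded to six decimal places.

m-sum 0 ✓  L=16 even ✓  3≤5≤11 ✓
Π(2lᵢ+1) = 15×9×11 = 1485
triangle coeff Δ(7,4,5) = 1/6126120
Σ_t [2,4]: t=2:+1/69120 t=3:−1/20736 t=4:+1/69120 = -1/51840
(3j)²=280/21879 [(7 4 5; 0 0 0)], sign=+1
Σ_t [0,2]: t=0:+1/7257600 t=1:−1/172800 t=2:+1/69120 = 1/113400
(3j)²=512/36465 [(7 4 5; 0 -2 2)], sign=-1
⇒ 4πI² = 143360/537251
I = (-1)√(143360/537251/(4π)) = -0.14572043

-0.145720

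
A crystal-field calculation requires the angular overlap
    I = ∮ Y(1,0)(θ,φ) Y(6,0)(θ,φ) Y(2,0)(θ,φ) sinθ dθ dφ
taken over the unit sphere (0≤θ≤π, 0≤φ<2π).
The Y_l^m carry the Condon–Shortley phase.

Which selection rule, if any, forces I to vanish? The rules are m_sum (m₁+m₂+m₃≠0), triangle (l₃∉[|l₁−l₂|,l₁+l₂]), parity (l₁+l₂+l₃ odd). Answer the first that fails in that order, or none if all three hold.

triangle

Σmᵢ = 0  ✓
l₃∈[|l₁−l₂|,l₁+l₂]=[5,7], have l₃=2  ✗
Σlᵢ = 9 ⇒ odd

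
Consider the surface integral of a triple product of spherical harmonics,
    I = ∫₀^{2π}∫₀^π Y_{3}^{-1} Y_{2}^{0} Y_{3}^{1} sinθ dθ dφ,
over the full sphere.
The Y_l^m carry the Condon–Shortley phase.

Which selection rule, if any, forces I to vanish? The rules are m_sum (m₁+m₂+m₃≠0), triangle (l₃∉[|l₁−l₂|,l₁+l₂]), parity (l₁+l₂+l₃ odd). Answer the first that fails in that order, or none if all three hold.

none

azimuthal sum: -1 + 0 + 1 = 0  ✓
1 ≤ 3 ≤ 5 (triangle on l)  ✓
L = 3 + 2 + 3 = 8 (even)  ✓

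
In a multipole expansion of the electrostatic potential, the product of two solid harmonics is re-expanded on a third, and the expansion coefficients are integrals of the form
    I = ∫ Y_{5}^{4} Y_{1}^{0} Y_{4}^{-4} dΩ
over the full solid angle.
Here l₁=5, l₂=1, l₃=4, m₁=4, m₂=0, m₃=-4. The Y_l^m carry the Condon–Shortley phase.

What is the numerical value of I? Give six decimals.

Checks pass: Σm=0; 10 even; l₃=4∈[4,6].
(2·5+1)(2·1+1)(2·4+1) = 297
Δ: 2! 8! 0! / 11! → 1/495
sum: t=1:−1/576 = -1/576
3j²(5 1 4; 0 0 0) = Δ·Π!·Σ² = 5/99  (sign -1)
sum: t=1:−1/40320 = -1/40320
3j²(5 1 4; 4 0 -4) = Δ·Π!·Σ² = 1/55  (sign -1)
combine: 4πI² = 297·5/99·1/55 = 3/11
take √, sign +1: I = 0.14731920

0.147319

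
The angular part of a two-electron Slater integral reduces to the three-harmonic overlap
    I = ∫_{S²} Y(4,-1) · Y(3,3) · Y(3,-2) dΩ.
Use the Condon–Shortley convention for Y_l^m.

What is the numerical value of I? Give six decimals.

0.140463

Rules hold: Σm=0, L=10 even, 1≤3≤7.
N = 9·7·7 = 441
Δ = 4!·4!·2!/11! = 1/34650
Racah Σ t=1..3: t=1:−1/72 t=2:+1/16 t=3:−1/72 = 5/144
⇒ 3j(4 3 3; 0 0 0)² = 2/77, sgn -1
Racah Σ t=4..4: t=4:+1/288 = 1/288
⇒ 3j(4 3 3; -1 3 -2)² = 5/231, sgn -1
4πI² = N·(3j₀)²·(3jₘ)² = 30/121
I = +1·√(0.247934/4π) = 0.14046335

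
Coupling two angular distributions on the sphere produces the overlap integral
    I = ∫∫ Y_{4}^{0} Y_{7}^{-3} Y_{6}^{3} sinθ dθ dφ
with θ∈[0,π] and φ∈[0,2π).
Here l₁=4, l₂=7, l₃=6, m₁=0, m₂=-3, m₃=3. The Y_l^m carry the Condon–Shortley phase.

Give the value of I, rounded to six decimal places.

L=17 odd ⇒ parity kills the (l;000) factor ⇒ I = 0

0.000000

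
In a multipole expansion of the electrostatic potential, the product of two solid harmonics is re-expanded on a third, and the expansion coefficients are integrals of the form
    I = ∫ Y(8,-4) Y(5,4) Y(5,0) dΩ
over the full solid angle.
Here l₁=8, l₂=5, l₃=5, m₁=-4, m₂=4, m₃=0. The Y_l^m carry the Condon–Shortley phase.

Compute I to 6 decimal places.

m-sum 0 ✓  L=18 even ✓  3≤5≤13 ✓
Π(2lᵢ+1) = 17×11×11 = 2057
triangle coeff Δ(8,5,5) = 1/37413090
Σ_t [3,5]: t=3:−1/1036800 t=4:+1/331776 t=5:−1/1036800 = 1/921600
(3j)²=490/46189 [(8 5 5; 0 0 0)], sign=-1
Σ_t [7,8]: t=7:−1/7257600 t=8:+1/23224320 = -11/116121600
(3j)²=121/8398 [(8 5 5; -4 4 0)], sign=+1
⇒ 4πI² = 326095/1037153
I = (-1)√(326095/1037153/(4π)) = -0.15817787

-0.158178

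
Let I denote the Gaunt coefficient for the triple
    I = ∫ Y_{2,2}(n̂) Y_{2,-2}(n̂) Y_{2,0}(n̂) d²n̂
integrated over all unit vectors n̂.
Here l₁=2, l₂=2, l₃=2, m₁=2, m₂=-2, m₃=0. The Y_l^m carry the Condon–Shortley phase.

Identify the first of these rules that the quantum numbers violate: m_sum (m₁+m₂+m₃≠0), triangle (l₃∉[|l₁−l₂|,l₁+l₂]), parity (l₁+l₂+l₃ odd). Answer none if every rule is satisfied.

none

m₁+m₂+m₃ = 2 − 2 + 0 = 0  ✓
triangle: |2−2|=0 ≤ l₃=2 ≤ 2+2=4  ✓
parity: l₁+l₂+l₃ = 6 is even  ✓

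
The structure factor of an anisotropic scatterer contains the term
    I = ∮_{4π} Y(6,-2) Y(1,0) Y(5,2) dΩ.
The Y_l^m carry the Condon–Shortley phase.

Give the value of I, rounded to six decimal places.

Rules hold: Σm=0, L=12 even, 5≤5≤7.
N = 13·3·11 = 429
Δ = 2!·10!·0!/13! = 1/858
Racah Σ t=1..1: t=1:−1/14400 = -1/14400
⇒ 3j(6 1 5; 0 0 0)² = 6/143, sgn +1
Racah Σ t=1..1: t=1:−1/30240 = -1/30240
⇒ 3j(6 1 5; -2 0 2)² = 16/429, sgn +1
4πI² = N·(3j₀)²·(3jₘ)² = 96/143
I = +1·√(0.671329/4π) = 0.23113338

0.231133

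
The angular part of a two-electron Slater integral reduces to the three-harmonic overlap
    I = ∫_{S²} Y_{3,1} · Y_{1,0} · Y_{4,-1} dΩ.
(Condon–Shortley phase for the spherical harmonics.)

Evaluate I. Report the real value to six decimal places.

Rules hold: Σm=0, L=8 even, 2≤4≤4.
N = 7·3·9 = 189
Δ = 0!·6!·2!/9! = 1/252
Racah Σ t=0..0: t=0:+1/36 = 1/36
⇒ 3j(3 1 4; 0 0 0)² = 4/63, sgn +1
Racah Σ t=0..0: t=0:+1/48 = 1/48
⇒ 3j(3 1 4; 1 0 -1)² = 5/84, sgn -1
4πI² = N·(3j₀)²·(3jₘ)² = 5/7
I = -1·√(0.714286/4π) = -0.23841361

-0.238414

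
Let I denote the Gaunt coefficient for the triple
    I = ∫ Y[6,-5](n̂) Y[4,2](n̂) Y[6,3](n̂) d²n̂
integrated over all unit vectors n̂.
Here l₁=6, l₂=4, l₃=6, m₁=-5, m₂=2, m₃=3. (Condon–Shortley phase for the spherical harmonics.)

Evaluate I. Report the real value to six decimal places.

-0.147064

Rules hold: Σm=0, L=16 even, 2≤6≤10.
N = 13·9·13 = 1521
Δ = 4!·8!·4!/17! = 1/15315300
Racah Σ t=0..4: t=0:+1/829440 t=1:−1/25920 t=2:+1/9216 t=3:−1/25920 t=4:+1/829440 = 7/207360
⇒ 3j(6 4 6; 0 0 0)² = 28/2431, sgn +1
Racah Σ t=3..4: t=3:−1/1451520 t=4:+1/483840 = 1/725760
⇒ 3j(6 4 6; -5 2 3)² = 24/1547, sgn -1
4πI² = N·(3j₀)²·(3jₘ)² = 864/3179
I = -1·√(0.271784/4π) = -0.14706410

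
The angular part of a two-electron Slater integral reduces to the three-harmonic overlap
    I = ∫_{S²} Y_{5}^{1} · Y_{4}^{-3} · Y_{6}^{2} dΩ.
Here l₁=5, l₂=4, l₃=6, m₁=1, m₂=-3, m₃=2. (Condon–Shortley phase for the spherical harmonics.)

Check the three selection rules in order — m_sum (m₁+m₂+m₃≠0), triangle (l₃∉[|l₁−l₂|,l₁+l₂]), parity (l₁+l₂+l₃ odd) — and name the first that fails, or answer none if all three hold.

Σmᵢ = 0  ✓
l₃∈[|l₁−l₂|,l₁+l₂]=[1,9], have l₃=6  ✓
Σlᵢ = 15 ⇒ odd  ✗

parity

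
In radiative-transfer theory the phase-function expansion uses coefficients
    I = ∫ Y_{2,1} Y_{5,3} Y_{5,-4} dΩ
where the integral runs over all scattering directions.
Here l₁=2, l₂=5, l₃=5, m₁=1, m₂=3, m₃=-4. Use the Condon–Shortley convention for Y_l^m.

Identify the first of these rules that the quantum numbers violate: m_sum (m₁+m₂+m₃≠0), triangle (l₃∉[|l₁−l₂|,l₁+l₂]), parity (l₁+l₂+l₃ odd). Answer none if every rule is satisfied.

Σmᵢ = 0  ✓
l₃∈[|l₁−l₂|,l₁+l₂]=[3,7], have l₃=5  ✓
Σlᵢ = 12 ⇒ even  ✓

none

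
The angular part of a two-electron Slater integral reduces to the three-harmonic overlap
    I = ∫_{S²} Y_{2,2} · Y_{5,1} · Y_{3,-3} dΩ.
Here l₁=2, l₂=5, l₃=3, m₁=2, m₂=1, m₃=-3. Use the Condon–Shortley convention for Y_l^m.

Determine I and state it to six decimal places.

Rules hold: Σm=0, L=10 even, 3≤3≤7.
N = 5·11·7 = 385
Δ = 4!·0!·6!/11! = 1/2310
Racah Σ t=2..2: t=2:+1/144 = 1/144
⇒ 3j(2 5 3; 0 0 0)² = 10/231, sgn -1
Racah Σ t=0..0: t=0:+1/17280 = 1/17280
⇒ 3j(2 5 3; 2 1 -3)² = 1/2310, sgn +1
4πI² = N·(3j₀)²·(3jₘ)² = 5/693
I = -1·√(0.00721501/4π) = -0.02396147

-0.023961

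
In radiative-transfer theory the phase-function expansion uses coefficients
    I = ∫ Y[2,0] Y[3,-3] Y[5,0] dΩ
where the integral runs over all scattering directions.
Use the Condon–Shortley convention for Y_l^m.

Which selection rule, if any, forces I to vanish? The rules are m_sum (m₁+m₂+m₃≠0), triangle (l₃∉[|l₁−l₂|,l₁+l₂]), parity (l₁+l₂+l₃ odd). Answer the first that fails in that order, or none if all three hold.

m_sum

m₁+m₂+m₃ = 0 − 3 + 0 = -3  ✗
triangle: |2−3|=1 ≤ l₃=5 ≤ 2+3=5
parity: l₁+l₂+l₃ = 10 is even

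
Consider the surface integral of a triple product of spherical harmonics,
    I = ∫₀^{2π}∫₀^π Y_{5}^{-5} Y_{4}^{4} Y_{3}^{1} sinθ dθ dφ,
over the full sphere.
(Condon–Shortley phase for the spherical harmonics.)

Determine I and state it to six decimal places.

m-sum 0 ✓  L=12 even ✓  1≤3≤9 ✓
Π(2lᵢ+1) = 11×9×7 = 693
triangle coeff Δ(5,4,3) = 1/180180
Σ_t [2,4]: t=2:+1/576 t=3:−1/144 t=4:+1/576 = -1/288
(3j)²=20/1001 [(5 4 3; 0 0 0)], sign=+1
Σ_t [6,6]: t=6:+1/34560 = 1/34560
(3j)²=14/429 [(5 4 3; -5 4 1)], sign=+1
⇒ 4πI² = 840/1859
I = (+1)√(840/1859/(4π)) = 0.18962475

0.189625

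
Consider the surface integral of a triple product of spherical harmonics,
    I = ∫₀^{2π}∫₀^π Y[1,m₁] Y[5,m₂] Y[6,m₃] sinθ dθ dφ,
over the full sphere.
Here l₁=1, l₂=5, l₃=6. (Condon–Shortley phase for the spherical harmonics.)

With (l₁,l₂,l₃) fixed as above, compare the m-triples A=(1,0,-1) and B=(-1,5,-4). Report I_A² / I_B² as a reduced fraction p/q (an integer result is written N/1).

21/1

Shared (l₁,l₂,l₃)=(1,5,6): N and (l;000)² cancel in I_A²/I_B².
A: Δ = 0!·2!·10!/13! = 1/858; Racah Σ t=0..0: t=0:+1/28800 = 1/28800; ⇒ 3j(1 5 6; 1 0 -1)² = 7/286, sgn -1
B: Δ = 0!·2!·10!/13! = 1/858; Racah Σ t=0..0: t=0:+1/7257600 = 1/7257600; ⇒ 3j(1 5 6; -1 5 -4)² = 1/858, sgn +1
I_A²/I_B² = (7/286)/(1/858) = 21/1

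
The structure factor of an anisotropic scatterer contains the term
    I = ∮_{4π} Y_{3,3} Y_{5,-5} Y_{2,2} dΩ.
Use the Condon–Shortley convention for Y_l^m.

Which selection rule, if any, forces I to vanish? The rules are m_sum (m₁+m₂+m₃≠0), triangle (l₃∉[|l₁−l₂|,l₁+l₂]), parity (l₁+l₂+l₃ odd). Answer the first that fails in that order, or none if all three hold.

none

azimuthal sum: 3 − 5 + 2 = 0  ✓
2 ≤ 2 ≤ 8 (triangle on l)  ✓
L = 3 + 5 + 2 = 10 (even)  ✓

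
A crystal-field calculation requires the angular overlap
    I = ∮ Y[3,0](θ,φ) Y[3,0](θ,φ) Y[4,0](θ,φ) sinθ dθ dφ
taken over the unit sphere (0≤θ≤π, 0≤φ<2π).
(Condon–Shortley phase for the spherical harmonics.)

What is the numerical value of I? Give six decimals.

0.153870

Checks pass: Σm=0; 10 even; l₃=4∈[0,6].
(2·3+1)(2·3+1)(2·4+1) = 441
Δ: 2! 4! 4! / 11! → 1/34650
sum: t=0:+1/72 t=1:−1/16 t=2:+1/72 = -5/144
3j²(3 3 4; 0 0 0) = Δ·Π!·Σ² = 2/77  (sign -1)
(m-triple is (0,0,0) — same symbol as above.)
combine: 4πI² = 441·2/77·2/77 = 36/121
take √, sign +1: I = 0.15386989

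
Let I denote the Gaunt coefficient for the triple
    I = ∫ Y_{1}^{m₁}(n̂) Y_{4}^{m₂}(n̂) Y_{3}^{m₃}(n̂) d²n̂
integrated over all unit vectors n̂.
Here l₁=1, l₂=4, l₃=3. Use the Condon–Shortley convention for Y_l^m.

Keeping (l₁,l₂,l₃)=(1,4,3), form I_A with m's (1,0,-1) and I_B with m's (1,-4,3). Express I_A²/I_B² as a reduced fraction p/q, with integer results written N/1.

Shared (l₁,l₂,l₃)=(1,4,3): N and (l;000)² cancel in I_A²/I_B².
A: Δ = 2!·0!·6!/9! = 1/252; Racah Σ t=0..0: t=0:+1/96 = 1/96; ⇒ 3j(1 4 3; 1 0 -1)² = 1/42, sgn +1
B: Δ = 2!·0!·6!/9! = 1/252; Racah Σ t=0..0: t=0:+1/1440 = 1/1440; ⇒ 3j(1 4 3; 1 -4 3)² = 1/9, sgn +1
I_A²/I_B² = (1/42)/(1/9) = 3/14

3/14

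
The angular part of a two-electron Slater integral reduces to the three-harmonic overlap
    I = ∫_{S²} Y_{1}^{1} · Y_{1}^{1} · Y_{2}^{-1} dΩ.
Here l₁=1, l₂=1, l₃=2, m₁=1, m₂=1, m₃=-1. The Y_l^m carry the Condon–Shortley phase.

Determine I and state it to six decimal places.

0.000000

1 + 1 − 1 = 1 ≠ 0: azimuthal integral kills it; I = 0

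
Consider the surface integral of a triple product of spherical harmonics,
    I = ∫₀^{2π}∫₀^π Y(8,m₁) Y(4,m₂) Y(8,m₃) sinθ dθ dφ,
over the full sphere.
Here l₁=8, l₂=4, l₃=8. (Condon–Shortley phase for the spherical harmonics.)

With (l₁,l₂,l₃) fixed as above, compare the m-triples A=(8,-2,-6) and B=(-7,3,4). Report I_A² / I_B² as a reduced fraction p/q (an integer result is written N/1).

Shared (l₁,l₂,l₃)=(8,4,8): N and (l;000)² cancel in I_A²/I_B².
A: Δ = 4!·12!·4!/21! = 1/185175900; Racah Σ t=0..0: t=0:+1/45984153600 = 1/45984153600; ⇒ 3j(8 4 8; 8 -2 -6)² = 13/969, sgn +1
B: Δ = 4!·12!·4!/21! = 1/185175900; Racah Σ t=3..4: t=3:−1/68976230400 t=4:+1/5748019200 = 1/6270566400; ⇒ 3j(8 4 8; -7 3 4)² = 121/11628, sgn +1
I_A²/I_B² = (13/969)/(121/11628) = 156/121

156/121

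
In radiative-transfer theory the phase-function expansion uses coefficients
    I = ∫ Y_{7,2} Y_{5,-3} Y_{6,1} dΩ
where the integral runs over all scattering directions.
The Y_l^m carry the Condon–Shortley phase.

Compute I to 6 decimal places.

m-sum 0 ✓  L=18 even ✓  2≤6≤12 ✓
Π(2lᵢ+1) = 15×11×13 = 2145
triangle coeff Δ(7,5,6) = 1/174594420
Σ_t [1,5]: t=1:−1/4147200 t=2:+1/207360 t=3:−1/82944 t=4:+1/207360 t=5:−1/4147200 = -1/345600
(3j)²=420/46189 [(7 5 6; 0 0 0)], sign=-1
Σ_t [0,2]: t=0:+1/2073600 t=1:−1/414720 t=2:+1/829440 = -1/1382400
(3j)²=294/46189 [(7 5 6; 2 -3 1)], sign=+1
⇒ 4πI² = 1852200/14919047
I = (-1)√(1852200/14919047/(4π)) = -0.09939590

-0.099396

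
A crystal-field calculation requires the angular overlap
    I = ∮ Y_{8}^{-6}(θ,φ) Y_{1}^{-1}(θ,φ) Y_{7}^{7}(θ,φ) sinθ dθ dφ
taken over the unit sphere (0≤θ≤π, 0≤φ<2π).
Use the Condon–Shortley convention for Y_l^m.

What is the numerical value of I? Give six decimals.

0.030597

Rules hold: Σm=0, L=16 even, 7≤7≤9.
N = 17·3·15 = 765
Δ = 2!·14!·0!/17! = 1/2040
Racah Σ t=1..1: t=1:−1/25401600 = -1/25401600
⇒ 3j(8 1 7; 0 0 0)² = 8/255, sgn +1
Racah Σ t=0..0: t=0:+1/174356582400 = 1/174356582400
⇒ 3j(8 1 7; -6 -1 7)² = 1/2040, sgn +1
4πI² = N·(3j₀)²·(3jₘ)² = 1/85
I = +1·√(0.0117647/4π) = 0.03059748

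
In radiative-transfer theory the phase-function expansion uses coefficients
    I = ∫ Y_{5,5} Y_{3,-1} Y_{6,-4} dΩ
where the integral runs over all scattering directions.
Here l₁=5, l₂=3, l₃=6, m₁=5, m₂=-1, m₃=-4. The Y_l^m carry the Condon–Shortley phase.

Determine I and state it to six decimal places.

Checks pass: Σm=0; 14 even; l₃=6∈[2,8].
(2·5+1)(2·3+1)(2·6+1) = 1001
Δ: 2! 8! 4! / 15! → 1/675675
sum: t=0:+1/8640 t=1:−1/2304 t=2:+1/8640 = -7/34560
3j²(5 3 6; 0 0 0) = Δ·Π!·Σ² = 7/429  (sign -1)
sum: t=0:+1/322560 = 1/322560
3j²(5 3 6; 5 -1 -4) = Δ·Π!·Σ² = 18/1001  (sign +1)
combine: 4πI² = 1001·7/429·18/1001 = 42/143
take √, sign -1: I = -0.15288036

-0.152880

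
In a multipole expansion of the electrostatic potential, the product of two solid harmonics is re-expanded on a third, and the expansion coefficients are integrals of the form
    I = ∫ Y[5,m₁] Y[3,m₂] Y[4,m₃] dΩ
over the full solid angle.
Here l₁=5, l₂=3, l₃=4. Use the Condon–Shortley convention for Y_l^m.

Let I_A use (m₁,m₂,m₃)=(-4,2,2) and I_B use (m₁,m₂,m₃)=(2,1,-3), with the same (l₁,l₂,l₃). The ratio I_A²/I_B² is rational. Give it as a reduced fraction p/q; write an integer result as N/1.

Same 5,3,4: normalisation and zero-m 3j drop out of the ratio.
A: Δ: 4! 6! 2! / 13! → 1/180180; sum: t=3:−1/8640 t=4:+1/2880 = 1/4320; 3j²(5 3 4; -4 2 2) = Δ·Π!·Σ² = 8/429  (sign +1)
B: Δ: 4! 6! 2! / 13! → 1/180180; sum: t=2:+1/960 t=3:−1/4320 = 7/8640; 3j²(5 3 4; 2 1 -3) = Δ·Π!·Σ² = 343/12870  (sign -1)
I_A²/I_B² = (8/429)/(343/12870) = 240/343

240/343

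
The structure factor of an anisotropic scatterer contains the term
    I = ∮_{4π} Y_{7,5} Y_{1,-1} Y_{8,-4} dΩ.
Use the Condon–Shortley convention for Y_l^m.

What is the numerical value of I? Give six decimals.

Checks pass: Σm=0; 16 even; l₃=8∈[6,8].
(2·7+1)(2·1+1)(2·8+1) = 765
Δ: 0! 14! 2! / 17! → 1/2040
sum: t=0:+1/25401600 = 1/25401600
3j²(7 1 8; 0 0 0) = Δ·Π!·Σ² = 8/255  (sign +1)
sum: t=0:+1/1916006400 = 1/1916006400
3j²(7 1 8; 5 -1 -4) = Δ·Π!·Σ² = 1/340  (sign +1)
combine: 4πI² = 765·8/255·1/340 = 6/85
take √, sign +1: I = 0.07494820

0.074948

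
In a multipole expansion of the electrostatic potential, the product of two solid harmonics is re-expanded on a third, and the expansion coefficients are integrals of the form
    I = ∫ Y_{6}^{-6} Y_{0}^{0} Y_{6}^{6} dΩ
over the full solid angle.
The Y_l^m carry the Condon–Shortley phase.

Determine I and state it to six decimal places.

0.282095

m-sum 0 ✓  L=12 even ✓  6≤6≤6 ✓
Π(2lᵢ+1) = 13×1×13 = 169
triangle coeff Δ(6,0,6) = 1/13
Σ_t [0,0]: t=0:+1/518400 = 1/518400
(3j)²=1/13 [(6 0 6; 0 0 0)], sign=+1
Σ_t [0,0]: t=0:+1/479001600 = 1/479001600
(3j)²=1/13 [(6 0 6; -6 0 6)], sign=+1
⇒ 4πI² = 1/1
I = (+1)√(1/1/(4π)) = 0.28209479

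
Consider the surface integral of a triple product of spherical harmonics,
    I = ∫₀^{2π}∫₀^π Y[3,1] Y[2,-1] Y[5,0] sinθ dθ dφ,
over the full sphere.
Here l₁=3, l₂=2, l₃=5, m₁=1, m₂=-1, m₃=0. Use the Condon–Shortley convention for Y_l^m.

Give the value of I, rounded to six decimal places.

m-sum 0 ✓  L=10 even ✓  1≤5≤5 ✓
Π(2lᵢ+1) = 7×5×11 = 385
triangle coeff Δ(3,2,5) = 1/2310
Σ_t [0,0]: t=0:+1/144 = 1/144
(3j)²=10/231 [(3 2 5; 0 0 0)], sign=-1
Σ_t [0,0]: t=0:+1/288 = 1/288
(3j)²=5/231 [(3 2 5; 1 -1 0)], sign=-1
⇒ 4πI² = 250/693
I = (+1)√(250/693/(4π)) = 0.16943318

0.169433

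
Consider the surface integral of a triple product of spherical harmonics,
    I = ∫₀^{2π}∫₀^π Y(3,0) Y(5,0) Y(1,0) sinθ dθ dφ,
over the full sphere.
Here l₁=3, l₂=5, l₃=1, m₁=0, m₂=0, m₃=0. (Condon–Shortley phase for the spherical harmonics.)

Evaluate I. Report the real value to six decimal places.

|3−5|≤1≤3+5 violated ⇒ I = 0

0.000000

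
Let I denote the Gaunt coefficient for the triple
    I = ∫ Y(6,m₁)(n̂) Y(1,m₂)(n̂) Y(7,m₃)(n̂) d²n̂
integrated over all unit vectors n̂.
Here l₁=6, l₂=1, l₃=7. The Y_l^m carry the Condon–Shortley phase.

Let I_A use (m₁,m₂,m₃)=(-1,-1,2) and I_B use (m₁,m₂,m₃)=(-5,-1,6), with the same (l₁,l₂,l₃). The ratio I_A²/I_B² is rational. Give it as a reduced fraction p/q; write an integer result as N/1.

l's match ⇒ only the (l;m) 3-j factors differ between A and B.
A: triangle coeff Δ(6,1,7) = 1/1365; Σ_t [0,0]: t=0:+1/1209600 = 1/1209600; (3j)²=12/455 [(6 1 7; -1 -1 2)], sign=-1
B: triangle coeff Δ(6,1,7) = 1/1365; Σ_t [0,0]: t=0:+1/79833600 = 1/79833600; (3j)²=2/35 [(6 1 7; -5 -1 6)], sign=-1
I_A²/I_B² = (12/455)/(2/35) = 6/13

6/13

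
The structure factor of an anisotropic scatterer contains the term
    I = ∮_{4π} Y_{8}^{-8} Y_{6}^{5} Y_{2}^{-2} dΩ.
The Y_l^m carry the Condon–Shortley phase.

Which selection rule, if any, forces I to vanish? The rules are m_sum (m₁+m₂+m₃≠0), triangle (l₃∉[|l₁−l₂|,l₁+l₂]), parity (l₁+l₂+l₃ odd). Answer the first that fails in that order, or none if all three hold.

m₁+m₂+m₃ = -8 + 5 − 2 = -5  ✗
triangle: |8−6|=2 ≤ l₃=2 ≤ 8+6=14
parity: l₁+l₂+l₃ = 16 is even

m_sum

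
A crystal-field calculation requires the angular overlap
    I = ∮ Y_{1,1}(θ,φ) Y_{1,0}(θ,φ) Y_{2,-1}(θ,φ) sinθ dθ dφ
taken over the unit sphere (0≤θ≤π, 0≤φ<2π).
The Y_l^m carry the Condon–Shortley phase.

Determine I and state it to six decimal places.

m-sum 0 ✓  L=4 even ✓  0≤2≤2 ✓
Π(2lᵢ+1) = 3×3×5 = 45
triangle coeff Δ(1,1,2) = 1/30
Σ_t [0,0]: t=0:+1/1 = 1/1
(3j)²=2/15 [(1 1 2; 0 0 0)], sign=+1
Σ_t [0,0]: t=0:+1/2 = 1/2
(3j)²=1/10 [(1 1 2; 1 0 -1)], sign=-1
⇒ 4πI² = 3/5
I = (-1)√(3/5/(4π)) = -0.21850969

-0.218510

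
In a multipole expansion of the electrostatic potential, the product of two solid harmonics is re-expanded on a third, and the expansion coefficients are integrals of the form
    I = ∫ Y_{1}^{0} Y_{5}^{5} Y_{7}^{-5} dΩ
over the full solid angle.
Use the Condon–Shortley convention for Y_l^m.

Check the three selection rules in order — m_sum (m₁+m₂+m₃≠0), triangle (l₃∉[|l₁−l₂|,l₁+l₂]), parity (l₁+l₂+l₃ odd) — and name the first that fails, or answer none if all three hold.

triangle

azimuthal sum: 0 + 5 − 5 = 0  ✓
4 ≤ 7 ≤ 6 (triangle on l)  ✗
L = 1 + 5 + 7 = 13 (odd)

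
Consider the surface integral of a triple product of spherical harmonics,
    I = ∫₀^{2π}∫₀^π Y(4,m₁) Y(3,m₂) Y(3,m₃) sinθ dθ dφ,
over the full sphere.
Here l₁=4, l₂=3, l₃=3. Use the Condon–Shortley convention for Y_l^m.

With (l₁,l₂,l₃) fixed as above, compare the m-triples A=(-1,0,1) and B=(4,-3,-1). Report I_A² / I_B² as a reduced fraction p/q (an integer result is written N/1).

Shared (l₁,l₂,l₃)=(4,3,3): N and (l;000)² cancel in I_A²/I_B².
A: Δ = 4!·4!·2!/11! = 1/34650; Racah Σ t=1..3: t=1:−1/288 t=2:+1/24 t=3:−1/48 = 5/288; ⇒ 3j(4 3 3; -1 0 1)² = 5/462, sgn +1
B: Δ = 4!·4!·2!/11! = 1/34650; Racah Σ t=0..0: t=0:+1/1152 = 1/1152; ⇒ 3j(4 3 3; 4 -3 -1)² = 1/33, sgn +1
I_A²/I_B² = (5/462)/(1/33) = 5/14

5/14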